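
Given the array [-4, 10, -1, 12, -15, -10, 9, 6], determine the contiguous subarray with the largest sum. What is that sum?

Using Kadane's algorithm on [-4, 10, -1, 12, -15, -10, 9, 6]:

Scanning through the array:
Position 1 (value 10): max_ending_here = 10, max_so_far = 10
Position 2 (value -1): max_ending_here = 9, max_so_far = 10
Position 3 (value 12): max_ending_here = 21, max_so_far = 21
Position 4 (value -15): max_ending_here = 6, max_so_far = 21
Position 5 (value -10): max_ending_here = -4, max_so_far = 21
Position 6 (value 9): max_ending_here = 9, max_so_far = 21
Position 7 (value 6): max_ending_here = 15, max_so_far = 21

Maximum subarray: [10, -1, 12]
Maximum sum: 21

The maximum subarray is [10, -1, 12] with sum 21. This subarray runs from index 1 to index 3.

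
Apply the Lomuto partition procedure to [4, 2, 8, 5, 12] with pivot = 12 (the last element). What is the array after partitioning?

Lomuto partition with pivot = 12:

Initial array: [4, 2, 8, 5, 12]

arr[0]=4 <= 12: swap with position 0, array becomes [4, 2, 8, 5, 12]
arr[1]=2 <= 12: swap with position 1, array becomes [4, 2, 8, 5, 12]
arr[2]=8 <= 12: swap with position 2, array becomes [4, 2, 8, 5, 12]
arr[3]=5 <= 12: swap with position 3, array becomes [4, 2, 8, 5, 12]

Place pivot at position 4: [4, 2, 8, 5, 12]
Pivot position: 4

After partitioning with pivot 12, the array becomes [4, 2, 8, 5, 12]. The pivot is placed at index 4. All elements to the left of the pivot are <= 12, and all elements to the right are > 12.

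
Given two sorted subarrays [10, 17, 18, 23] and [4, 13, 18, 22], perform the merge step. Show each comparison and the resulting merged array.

Merging process:

Compare 10 vs 4: take 4 from right. Merged: [4]
Compare 10 vs 13: take 10 from left. Merged: [4, 10]
Compare 17 vs 13: take 13 from right. Merged: [4, 10, 13]
Compare 17 vs 18: take 17 from left. Merged: [4, 10, 13, 17]
Compare 18 vs 18: take 18 from left. Merged: [4, 10, 13, 17, 18]
Compare 23 vs 18: take 18 from right. Merged: [4, 10, 13, 17, 18, 18]
Compare 23 vs 22: take 22 from right. Merged: [4, 10, 13, 17, 18, 18, 22]
Append remaining from left: [23]. Merged: [4, 10, 13, 17, 18, 18, 22, 23]

Final merged array: [4, 10, 13, 17, 18, 18, 22, 23]
Total comparisons: 7

The merged array is [4, 10, 13, 17, 18, 18, 22, 23], requiring 7 comparisons. The merge step runs in O(n) time where n is the total number of elements.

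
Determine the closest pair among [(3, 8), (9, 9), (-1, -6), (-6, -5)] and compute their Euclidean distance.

Computing all pairwise distances among 4 points:

d((3, 8), (9, 9)) = 6.0828
d((3, 8), (-1, -6)) = 14.5602
d((3, 8), (-6, -5)) = 15.8114
d((9, 9), (-1, -6)) = 18.0278
d((9, 9), (-6, -5)) = 20.5183
d((-1, -6), (-6, -5)) = 5.099 <-- minimum

Closest pair: (-1, -6) and (-6, -5) with distance 5.099

The closest pair is (-1, -6) and (-6, -5) with Euclidean distance 5.099. For 4 points, brute-force pairwise comparison is shown above. For large n, the divide-and-conquer algorithm (sort by x, recurse on halves, check the dividing strip) achieves O(n log n).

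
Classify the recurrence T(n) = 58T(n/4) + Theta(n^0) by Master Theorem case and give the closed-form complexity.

Master Theorem for T(n) = 58T(n/4) + O(n^0):

a = 58, b = 4, c = 0
log_b(a) = log_4(58) = 2.9290

Case 1: c = 0 < log_4(58) = 2.9290
T(n) = O(n^(log_4 58))

For T(n) = 58T(n/4) + O(n^0): log_4(58) = 2.9290. This is Case 1 of the Master Theorem (c < log_b(a), work dominated by leaves), giving O(n^(log_4 58)).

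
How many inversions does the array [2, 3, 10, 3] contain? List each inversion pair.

Finding inversions in [2, 3, 10, 3]:

(2, 3): arr[2]=10 > arr[3]=3

Total inversions: 1

The array has 1 inversion(s): (2,3). Each pair (i,j) satisfies i < j and arr[i] > arr[j].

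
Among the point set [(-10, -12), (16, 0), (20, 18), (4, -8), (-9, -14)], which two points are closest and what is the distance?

Computing all pairwise distances among 5 points:

d((-10, -12), (16, 0)) = 28.6356
d((-10, -12), (20, 18)) = 42.4264
d((-10, -12), (4, -8)) = 14.5602
d((-10, -12), (-9, -14)) = 2.2361 <-- minimum
d((16, 0), (20, 18)) = 18.4391
d((16, 0), (4, -8)) = 14.4222
d((16, 0), (-9, -14)) = 28.6531
d((20, 18), (4, -8)) = 30.5287
d((20, 18), (-9, -14)) = 43.1856
d((4, -8), (-9, -14)) = 14.3178

Closest pair: (-10, -12) and (-9, -14) with distance 2.2361

The closest pair is (-10, -12) and (-9, -14) with Euclidean distance 2.2361. For 5 points, brute-force pairwise comparison is shown above. For large n, the divide-and-conquer algorithm (sort by x, recurse on halves, check the dividing strip) achieves O(n log n).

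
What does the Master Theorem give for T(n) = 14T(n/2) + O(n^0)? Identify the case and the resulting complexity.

Master Theorem for T(n) = 14T(n/2) + O(n^0):

a = 14, b = 2, c = 0
log_b(a) = log_2(14) = 3.8074

Case 1: c = 0 < log_2(14) = 3.8074
T(n) = O(n^(log_2 14))

For T(n) = 14T(n/2) + O(n^0): log_2(14) = 3.8074. This is Case 1 of the Master Theorem (c < log_b(a), work dominated by leaves), giving O(n^(log_2 14)).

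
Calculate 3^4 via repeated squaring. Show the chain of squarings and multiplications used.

Computing 3^4 by squaring (build up from 3^1; each line after the first costs one multiplication):

3^1 = 3
3^2 = (3^1)^2 = 3^2 = 9
3^4 = (3^2)^2 = 9^2 = 81

Result: 81
Multiplications needed: 2 (2 lines after 3^1)

3^4 = 81. Using exponentiation by squaring, this requires 2 multiplications. The key idea: if the exponent is even, square the half-power; if odd, multiply by the base once.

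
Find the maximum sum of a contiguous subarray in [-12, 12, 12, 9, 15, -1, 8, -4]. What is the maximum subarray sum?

Using Kadane's algorithm on [-12, 12, 12, 9, 15, -1, 8, -4]:

Scanning through the array:
Position 1 (value 12): max_ending_here = 12, max_so_far = 12
Position 2 (value 12): max_ending_here = 24, max_so_far = 24
Position 3 (value 9): max_ending_here = 33, max_so_far = 33
Position 4 (value 15): max_ending_here = 48, max_so_far = 48
Position 5 (value -1): max_ending_here = 47, max_so_far = 48
Position 6 (value 8): max_ending_here = 55, max_so_far = 55
Position 7 (value -4): max_ending_here = 51, max_so_far = 55

Maximum subarray: [12, 12, 9, 15, -1, 8]
Maximum sum: 55

The maximum subarray is [12, 12, 9, 15, -1, 8] with sum 55. This subarray runs from index 1 to index 6.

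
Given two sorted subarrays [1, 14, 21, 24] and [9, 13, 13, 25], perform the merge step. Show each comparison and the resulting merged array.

Merging process:

Compare 1 vs 9: take 1 from left. Merged: [1]
Compare 14 vs 9: take 9 from right. Merged: [1, 9]
Compare 14 vs 13: take 13 from right. Merged: [1, 9, 13]
Compare 14 vs 13: take 13 from right. Merged: [1, 9, 13, 13]
Compare 14 vs 25: take 14 from left. Merged: [1, 9, 13, 13, 14]
Compare 21 vs 25: take 21 from left. Merged: [1, 9, 13, 13, 14, 21]
Compare 24 vs 25: take 24 from left. Merged: [1, 9, 13, 13, 14, 21, 24]
Append remaining from right: [25]. Merged: [1, 9, 13, 13, 14, 21, 24, 25]

Final merged array: [1, 9, 13, 13, 14, 21, 24, 25]
Total comparisons: 7

The merged array is [1, 9, 13, 13, 14, 21, 24, 25], requiring 7 comparisons. The merge step runs in O(n) time where n is the total number of elements.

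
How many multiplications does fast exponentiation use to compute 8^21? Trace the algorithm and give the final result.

Computing 8^21 by squaring (build up from 8^1; each line after the first costs one multiplication):

8^1 = 8
8^2 = (8^1)^2 = 8^2 = 64
8^4 = (8^2)^2 = 64^2 = 4096
8^5 = 8 * 8^4 = 8 * 4096 = 32768
8^10 = (8^5)^2 = 32768^2 = 1073741824
8^20 = (8^10)^2 = 1073741824^2 = 1152921504606846976
8^21 = 8 * 8^20 = 8 * 1152921504606846976 = 9223372036854775808

Result: 9223372036854775808
Multiplications needed: 6 (6 lines after 8^1)

8^21 = 9223372036854775808. Using exponentiation by squaring, this requires 6 multiplications. The key idea: if the exponent is even, square the half-power; if odd, multiply by the base once.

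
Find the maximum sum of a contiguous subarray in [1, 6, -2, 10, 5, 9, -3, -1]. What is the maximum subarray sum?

Using Kadane's algorithm on [1, 6, -2, 10, 5, 9, -3, -1]:

Scanning through the array:
Position 1 (value 6): max_ending_here = 7, max_so_far = 7
Position 2 (value -2): max_ending_here = 5, max_so_far = 7
Position 3 (value 10): max_ending_here = 15, max_so_far = 15
Position 4 (value 5): max_ending_here = 20, max_so_far = 20
Position 5 (value 9): max_ending_here = 29, max_so_far = 29
Position 6 (value -3): max_ending_here = 26, max_so_far = 29
Position 7 (value -1): max_ending_here = 25, max_so_far = 29

Maximum subarray: [1, 6, -2, 10, 5, 9]
Maximum sum: 29

The maximum subarray is [1, 6, -2, 10, 5, 9] with sum 29. This subarray runs from index 0 to index 5.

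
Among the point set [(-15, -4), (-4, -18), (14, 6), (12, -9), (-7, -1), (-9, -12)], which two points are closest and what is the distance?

Computing all pairwise distances among 6 points:

d((-15, -4), (-4, -18)) = 17.8045
d((-15, -4), (14, 6)) = 30.6757
d((-15, -4), (12, -9)) = 27.4591
d((-15, -4), (-7, -1)) = 8.544
d((-15, -4), (-9, -12)) = 10.0
d((-4, -18), (14, 6)) = 30.0
d((-4, -18), (12, -9)) = 18.3576
d((-4, -18), (-7, -1)) = 17.2627
d((-4, -18), (-9, -12)) = 7.8102 <-- minimum
d((14, 6), (12, -9)) = 15.1327
d((14, 6), (-7, -1)) = 22.1359
d((14, 6), (-9, -12)) = 29.2062
d((12, -9), (-7, -1)) = 20.6155
d((12, -9), (-9, -12)) = 21.2132
d((-7, -1), (-9, -12)) = 11.1803

Closest pair: (-4, -18) and (-9, -12) with distance 7.8102

The closest pair is (-4, -18) and (-9, -12) with Euclidean distance 7.8102. For 6 points, brute-force pairwise comparison is shown above. For large n, the divide-and-conquer algorithm (sort by x, recurse on halves, check the dividing strip) achieves O(n log n).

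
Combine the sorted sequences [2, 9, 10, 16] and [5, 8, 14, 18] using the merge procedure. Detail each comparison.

Merging process:

Compare 2 vs 5: take 2 from left. Merged: [2]
Compare 9 vs 5: take 5 from right. Merged: [2, 5]
Compare 9 vs 8: take 8 from right. Merged: [2, 5, 8]
Compare 9 vs 14: take 9 from left. Merged: [2, 5, 8, 9]
Compare 10 vs 14: take 10 from left. Merged: [2, 5, 8, 9, 10]
Compare 16 vs 14: take 14 from right. Merged: [2, 5, 8, 9, 10, 14]
Compare 16 vs 18: take 16 from left. Merged: [2, 5, 8, 9, 10, 14, 16]
Append remaining from right: [18]. Merged: [2, 5, 8, 9, 10, 14, 16, 18]

Final merged array: [2, 5, 8, 9, 10, 14, 16, 18]
Total comparisons: 7

The merged array is [2, 5, 8, 9, 10, 14, 16, 18], requiring 7 comparisons. The merge step runs in O(n) time where n is the total number of elements.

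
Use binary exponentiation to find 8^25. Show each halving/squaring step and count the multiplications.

Computing 8^25 by squaring (build up from 8^1; each line after the first costs one multiplication):

8^1 = 8
8^2 = (8^1)^2 = 8^2 = 64
8^3 = 8 * 8^2 = 8 * 64 = 512
8^6 = (8^3)^2 = 512^2 = 262144
8^12 = (8^6)^2 = 262144^2 = 68719476736
8^24 = (8^12)^2 = 68719476736^2 = 4722366482869645213696
8^25 = 8 * 8^24 = 8 * 4722366482869645213696 = 37778931862957161709568

Result: 37778931862957161709568
Multiplications needed: 6 (6 lines after 8^1)

8^25 = 37778931862957161709568. Using exponentiation by squaring, this requires 6 multiplications. The key idea: if the exponent is even, square the half-power; if odd, multiply by the base once.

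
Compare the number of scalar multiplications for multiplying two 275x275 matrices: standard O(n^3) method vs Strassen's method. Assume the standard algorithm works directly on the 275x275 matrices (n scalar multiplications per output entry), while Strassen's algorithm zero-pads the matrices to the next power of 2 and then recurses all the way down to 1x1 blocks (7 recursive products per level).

Matrix multiplication for 275x275 matrices:

Strassen's algorithm requires power-of-2 dimensions. Pad 275x275 to 512x512 (next power of 2).

Standard algorithm: 275^3 = 20796875 multiplications
Strassen's algorithm: 7^(log2(512)) = 7^9 = 40353607 multiplications
Difference: 20796875 - 40353607 = -19556732 (Strassen uses MORE here due to padding overhead — for small or just-over-power-of-2 n, padding can outweigh the per-level savings)

Standard: 20796875 multiplications (275^3). Strassen: 40353607 multiplications (7^9, after padding to 512x512). Strassen reduces 8 recursive multiplications to 7 at each level.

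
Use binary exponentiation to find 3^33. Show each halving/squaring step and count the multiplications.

Computing 3^33 by squaring (build up from 3^1; each line after the first costs one multiplication):

3^1 = 3
3^2 = (3^1)^2 = 3^2 = 9
3^4 = (3^2)^2 = 9^2 = 81
3^8 = (3^4)^2 = 81^2 = 6561
3^16 = (3^8)^2 = 6561^2 = 43046721
3^32 = (3^16)^2 = 43046721^2 = 1853020188851841
3^33 = 3 * 3^32 = 3 * 1853020188851841 = 5559060566555523

Result: 5559060566555523
Multiplications needed: 6 (6 lines after 3^1)

3^33 = 5559060566555523. Using exponentiation by squaring, this requires 6 multiplications. The key idea: if the exponent is even, square the half-power; if odd, multiply by the base once.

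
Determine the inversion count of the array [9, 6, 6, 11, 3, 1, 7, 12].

Finding inversions in [9, 6, 6, 11, 3, 1, 7, 12]:

(0, 1): arr[0]=9 > arr[1]=6
(0, 2): arr[0]=9 > arr[2]=6
(0, 4): arr[0]=9 > arr[4]=3
(0, 5): arr[0]=9 > arr[5]=1
(0, 6): arr[0]=9 > arr[6]=7
(1, 4): arr[1]=6 > arr[4]=3
(1, 5): arr[1]=6 > arr[5]=1
(2, 4): arr[2]=6 > arr[4]=3
(2, 5): arr[2]=6 > arr[5]=1
(3, 4): arr[3]=11 > arr[4]=3
(3, 5): arr[3]=11 > arr[5]=1
(3, 6): arr[3]=11 > arr[6]=7
(4, 5): arr[4]=3 > arr[5]=1

Total inversions: 13

The array has 13 inversion(s): (0,1), (0,2), (0,4), (0,5), (0,6), (1,4), (1,5), (2,4), (2,5), (3,4), (3,5), (3,6), (4,5). Each pair (i,j) satisfies i < j and arr[i] > arr[j].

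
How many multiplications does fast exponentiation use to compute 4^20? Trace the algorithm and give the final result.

Computing 4^20 by squaring (build up from 4^1; each line after the first costs one multiplication):

4^1 = 4
4^2 = (4^1)^2 = 4^2 = 16
4^4 = (4^2)^2 = 16^2 = 256
4^5 = 4 * 4^4 = 4 * 256 = 1024
4^10 = (4^5)^2 = 1024^2 = 1048576
4^20 = (4^10)^2 = 1048576^2 = 1099511627776

Result: 1099511627776
Multiplications needed: 5 (5 lines after 4^1)

4^20 = 1099511627776. Using exponentiation by squaring, this requires 5 multiplications. The key idea: if the exponent is even, square the half-power; if odd, multiply by the base once.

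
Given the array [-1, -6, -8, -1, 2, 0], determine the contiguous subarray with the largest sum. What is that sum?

Using Kadane's algorithm on [-1, -6, -8, -1, 2, 0]:

Scanning through the array:
Position 1 (value -6): max_ending_here = -6, max_so_far = -1
Position 2 (value -8): max_ending_here = -8, max_so_far = -1
Position 3 (value -1): max_ending_here = -1, max_so_far = -1
Position 4 (value 2): max_ending_here = 2, max_so_far = 2
Position 5 (value 0): max_ending_here = 2, max_so_far = 2

Maximum subarray: [2]
Maximum sum: 2

The maximum subarray is [2] with sum 2. This subarray runs from index 4 to index 4.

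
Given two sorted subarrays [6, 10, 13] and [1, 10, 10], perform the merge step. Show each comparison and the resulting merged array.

Merging process:

Compare 6 vs 1: take 1 from right. Merged: [1]
Compare 6 vs 10: take 6 from left. Merged: [1, 6]
Compare 10 vs 10: take 10 from left. Merged: [1, 6, 10]
Compare 13 vs 10: take 10 from right. Merged: [1, 6, 10, 10]
Compare 13 vs 10: take 10 from right. Merged: [1, 6, 10, 10, 10]
Append remaining from left: [13]. Merged: [1, 6, 10, 10, 10, 13]

Final merged array: [1, 6, 10, 10, 10, 13]
Total comparisons: 5

The merged array is [1, 6, 10, 10, 10, 13], requiring 5 comparisons. The merge step runs in O(n) time where n is the total number of elements.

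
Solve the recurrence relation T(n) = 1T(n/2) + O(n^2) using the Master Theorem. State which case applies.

Master Theorem for T(n) = 1T(n/2) + O(n^2):

a = 1, b = 2, c = 2
log_b(a) = log_2(1) = 0.0000

Case 3: c = 2 > log_2(1) = 0.0000
T(n) = O(n^2) = O(n^2)

For T(n) = 1T(n/2) + O(n^2): log_2(1) = 0.0000. This is Case 3 of the Master Theorem (c > log_b(a), work dominated by root), giving O(n^2).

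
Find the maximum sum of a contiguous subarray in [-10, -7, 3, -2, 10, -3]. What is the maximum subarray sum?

Using Kadane's algorithm on [-10, -7, 3, -2, 10, -3]:

Scanning through the array:
Position 1 (value -7): max_ending_here = -7, max_so_far = -7
Position 2 (value 3): max_ending_here = 3, max_so_far = 3
Position 3 (value -2): max_ending_here = 1, max_so_far = 3
Position 4 (value 10): max_ending_here = 11, max_so_far = 11
Position 5 (value -3): max_ending_here = 8, max_so_far = 11

Maximum subarray: [3, -2, 10]
Maximum sum: 11

The maximum subarray is [3, -2, 10] with sum 11. This subarray runs from index 2 to index 4.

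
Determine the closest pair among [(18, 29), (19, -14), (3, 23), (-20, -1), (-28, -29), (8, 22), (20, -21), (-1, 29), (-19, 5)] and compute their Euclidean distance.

Computing all pairwise distances among 9 points:

d((18, 29), (19, -14)) = 43.0116
d((18, 29), (3, 23)) = 16.1555
d((18, 29), (-20, -1)) = 48.4149
d((18, 29), (-28, -29)) = 74.027
d((18, 29), (8, 22)) = 12.2066
d((18, 29), (20, -21)) = 50.04
d((18, 29), (-1, 29)) = 19.0
d((18, 29), (-19, 5)) = 44.1022
d((19, -14), (3, 23)) = 40.3113
d((19, -14), (-20, -1)) = 41.1096
d((19, -14), (-28, -29)) = 49.3356
d((19, -14), (8, 22)) = 37.6431
d((19, -14), (20, -21)) = 7.0711
d((19, -14), (-1, 29)) = 47.4236
d((19, -14), (-19, 5)) = 42.4853
d((3, 23), (-20, -1)) = 33.2415
d((3, 23), (-28, -29)) = 60.5392
d((3, 23), (8, 22)) = 5.099 <-- minimum
d((3, 23), (20, -21)) = 47.1699
d((3, 23), (-1, 29)) = 7.2111
d((3, 23), (-19, 5)) = 28.4253
d((-20, -1), (-28, -29)) = 29.1204
d((-20, -1), (8, 22)) = 36.2353
d((-20, -1), (20, -21)) = 44.7214
d((-20, -1), (-1, 29)) = 35.5106
d((-20, -1), (-19, 5)) = 6.0828
d((-28, -29), (8, 22)) = 62.426
d((-28, -29), (20, -21)) = 48.6621
d((-28, -29), (-1, 29)) = 63.9766
d((-28, -29), (-19, 5)) = 35.171
d((8, 22), (20, -21)) = 44.643
d((8, 22), (-1, 29)) = 11.4018
d((8, 22), (-19, 5)) = 31.9061
d((20, -21), (-1, 29)) = 54.231
d((20, -21), (-19, 5)) = 46.8722
d((-1, 29), (-19, 5)) = 30.0

Closest pair: (3, 23) and (8, 22) with distance 5.099

The closest pair is (3, 23) and (8, 22) with Euclidean distance 5.099. For 9 points, brute-force pairwise comparison is shown above. For large n, the divide-and-conquer algorithm (sort by x, recurse on halves, check the dividing strip) achieves O(n log n).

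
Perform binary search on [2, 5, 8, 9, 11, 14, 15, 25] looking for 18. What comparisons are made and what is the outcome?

Binary search for 18 in [2, 5, 8, 9, 11, 14, 15, 25]:

lo=0, hi=7, mid=3, arr[mid]=9 -> 9 < 18, search right half
lo=4, hi=7, mid=5, arr[mid]=14 -> 14 < 18, search right half
lo=6, hi=7, mid=6, arr[mid]=15 -> 15 < 18, search right half
lo=7, hi=7, mid=7, arr[mid]=25 -> 25 > 18, search left half
lo=7 > hi=6, target 18 not found

Binary search determines that 18 is not in the array after 4 comparisons. The search space was exhausted without finding the target.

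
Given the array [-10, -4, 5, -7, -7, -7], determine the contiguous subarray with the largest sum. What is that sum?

Using Kadane's algorithm on [-10, -4, 5, -7, -7, -7]:

Scanning through the array:
Position 1 (value -4): max_ending_here = -4, max_so_far = -4
Position 2 (value 5): max_ending_here = 5, max_so_far = 5
Position 3 (value -7): max_ending_here = -2, max_so_far = 5
Position 4 (value -7): max_ending_here = -7, max_so_far = 5
Position 5 (value -7): max_ending_here = -7, max_so_far = 5

Maximum subarray: [5]
Maximum sum: 5

The maximum subarray is [5] with sum 5. This subarray runs from index 2 to index 2.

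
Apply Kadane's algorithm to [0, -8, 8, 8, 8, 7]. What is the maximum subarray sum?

Using Kadane's algorithm on [0, -8, 8, 8, 8, 7]:

Scanning through the array:
Position 1 (value -8): max_ending_here = -8, max_so_far = 0
Position 2 (value 8): max_ending_here = 8, max_so_far = 8
Position 3 (value 8): max_ending_here = 16, max_so_far = 16
Position 4 (value 8): max_ending_here = 24, max_so_far = 24
Position 5 (value 7): max_ending_here = 31, max_so_far = 31

Maximum subarray: [8, 8, 8, 7]
Maximum sum: 31

The maximum subarray is [8, 8, 8, 7] with sum 31. This subarray runs from index 2 to index 5.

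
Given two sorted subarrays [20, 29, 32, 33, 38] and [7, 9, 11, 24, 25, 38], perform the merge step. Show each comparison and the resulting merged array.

Merging process:

Compare 20 vs 7: take 7 from right. Merged: [7]
Compare 20 vs 9: take 9 from right. Merged: [7, 9]
Compare 20 vs 11: take 11 from right. Merged: [7, 9, 11]
Compare 20 vs 24: take 20 from left. Merged: [7, 9, 11, 20]
Compare 29 vs 24: take 24 from right. Merged: [7, 9, 11, 20, 24]
Compare 29 vs 25: take 25 from right. Merged: [7, 9, 11, 20, 24, 25]
Compare 29 vs 38: take 29 from left. Merged: [7, 9, 11, 20, 24, 25, 29]
Compare 32 vs 38: take 32 from left. Merged: [7, 9, 11, 20, 24, 25, 29, 32]
Compare 33 vs 38: take 33 from left. Merged: [7, 9, 11, 20, 24, 25, 29, 32, 33]
Compare 38 vs 38: take 38 from left. Merged: [7, 9, 11, 20, 24, 25, 29, 32, 33, 38]
Append remaining from right: [38]. Merged: [7, 9, 11, 20, 24, 25, 29, 32, 33, 38, 38]

Final merged array: [7, 9, 11, 20, 24, 25, 29, 32, 33, 38, 38]
Total comparisons: 10

The merged array is [7, 9, 11, 20, 24, 25, 29, 32, 33, 38, 38], requiring 10 comparisons. The merge step runs in O(n) time where n is the total number of elements.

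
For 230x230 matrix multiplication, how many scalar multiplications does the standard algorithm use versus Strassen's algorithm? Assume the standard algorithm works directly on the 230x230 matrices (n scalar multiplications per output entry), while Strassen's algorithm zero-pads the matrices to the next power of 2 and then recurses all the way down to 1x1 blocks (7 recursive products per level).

Matrix multiplication for 230x230 matrices:

Strassen's algorithm requires power-of-2 dimensions. Pad 230x230 to 256x256 (next power of 2).

Standard algorithm: 230^3 = 12167000 multiplications
Strassen's algorithm: 7^(log2(256)) = 7^8 = 5764801 multiplications
Savings: 12167000 - 5764801 = 6402199 multiplications

Standard: 12167000 multiplications (230^3). Strassen: 5764801 multiplications (7^8, after padding to 256x256). Strassen reduces 8 recursive multiplications to 7 at each level.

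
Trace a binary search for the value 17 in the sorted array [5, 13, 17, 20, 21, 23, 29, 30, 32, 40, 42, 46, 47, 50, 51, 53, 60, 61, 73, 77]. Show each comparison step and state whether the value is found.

Binary search for 17 in [5, 13, 17, 20, 21, 23, 29, 30, 32, 40, 42, 46, 47, 50, 51, 53, 60, 61, 73, 77]:

lo=0, hi=19, mid=9, arr[mid]=40 -> 40 > 17, search left half
lo=0, hi=8, mid=4, arr[mid]=21 -> 21 > 17, search left half
lo=0, hi=3, mid=1, arr[mid]=13 -> 13 < 17, search right half
lo=2, hi=3, mid=2, arr[mid]=17 -> Found target at index 2!

Binary search finds 17 at index 2 after 4 comparisons. The search repeatedly halves the search space by comparing with the middle element.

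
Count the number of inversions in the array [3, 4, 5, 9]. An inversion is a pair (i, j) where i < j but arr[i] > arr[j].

Finding inversions in [3, 4, 5, 9]:


Total inversions: 0

The array has 0 inversions. It is already sorted.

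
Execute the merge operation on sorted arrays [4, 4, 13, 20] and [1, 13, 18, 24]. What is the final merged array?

Merging process:

Compare 4 vs 1: take 1 from right. Merged: [1]
Compare 4 vs 13: take 4 from left. Merged: [1, 4]
Compare 4 vs 13: take 4 from left. Merged: [1, 4, 4]
Compare 13 vs 13: take 13 from left. Merged: [1, 4, 4, 13]
Compare 20 vs 13: take 13 from right. Merged: [1, 4, 4, 13, 13]
Compare 20 vs 18: take 18 from right. Merged: [1, 4, 4, 13, 13, 18]
Compare 20 vs 24: take 20 from left. Merged: [1, 4, 4, 13, 13, 18, 20]
Append remaining from right: [24]. Merged: [1, 4, 4, 13, 13, 18, 20, 24]

Final merged array: [1, 4, 4, 13, 13, 18, 20, 24]
Total comparisons: 7

The merged array is [1, 4, 4, 13, 13, 18, 20, 24], requiring 7 comparisons. The merge step runs in O(n) time where n is the total number of elements.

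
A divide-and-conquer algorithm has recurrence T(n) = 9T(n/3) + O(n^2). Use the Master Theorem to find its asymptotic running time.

Master Theorem for T(n) = 9T(n/3) + O(n^2):

a = 9, b = 3, c = 2
log_b(a) = log_3(9) = 2.0000

Case 2: c = 2 = log_3(9) = 2.0000
T(n) = O(n^2 log n) = O(n^2 log n)

For T(n) = 9T(n/3) + O(n^2): log_3(9) = 2.0000. This is Case 2 of the Master Theorem (c = log_b(a), equal work at all levels), giving O(n^2 log n).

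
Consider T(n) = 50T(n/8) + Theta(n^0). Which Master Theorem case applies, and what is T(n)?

Master Theorem for T(n) = 50T(n/8) + O(n^0):

a = 50, b = 8, c = 0
log_b(a) = log_8(50) = 1.8813

Case 1: c = 0 < log_8(50) = 1.8813
T(n) = O(n^(log_8 50))

For T(n) = 50T(n/8) + O(n^0): log_8(50) = 1.8813. This is Case 1 of the Master Theorem (c < log_b(a), work dominated by leaves), giving O(n^(log_8 50)).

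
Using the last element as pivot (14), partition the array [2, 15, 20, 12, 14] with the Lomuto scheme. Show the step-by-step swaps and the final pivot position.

Lomuto partition with pivot = 14:

Initial array: [2, 15, 20, 12, 14]

arr[0]=2 <= 14: swap with position 0, array becomes [2, 15, 20, 12, 14]
arr[1]=15 > 14: no swap
arr[2]=20 > 14: no swap
arr[3]=12 <= 14: swap with position 1, array becomes [2, 12, 20, 15, 14]

Place pivot at position 2: [2, 12, 14, 15, 20]
Pivot position: 2

After partitioning with pivot 14, the array becomes [2, 12, 14, 15, 20]. The pivot is placed at index 2. All elements to the left of the pivot are <= 14, and all elements to the right are > 14.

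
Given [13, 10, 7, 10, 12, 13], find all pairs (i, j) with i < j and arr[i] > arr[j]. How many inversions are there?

Finding inversions in [13, 10, 7, 10, 12, 13]:

(0, 1): arr[0]=13 > arr[1]=10
(0, 2): arr[0]=13 > arr[2]=7
(0, 3): arr[0]=13 > arr[3]=10
(0, 4): arr[0]=13 > arr[4]=12
(1, 2): arr[1]=10 > arr[2]=7

Total inversions: 5

The array has 5 inversion(s): (0,1), (0,2), (0,3), (0,4), (1,2). Each pair (i,j) satisfies i < j and arr[i] > arr[j].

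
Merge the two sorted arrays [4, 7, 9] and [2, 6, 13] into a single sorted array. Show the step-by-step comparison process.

Merging process:

Compare 4 vs 2: take 2 from right. Merged: [2]
Compare 4 vs 6: take 4 from left. Merged: [2, 4]
Compare 7 vs 6: take 6 from right. Merged: [2, 4, 6]
Compare 7 vs 13: take 7 from left. Merged: [2, 4, 6, 7]
Compare 9 vs 13: take 9 from left. Merged: [2, 4, 6, 7, 9]
Append remaining from right: [13]. Merged: [2, 4, 6, 7, 9, 13]

Final merged array: [2, 4, 6, 7, 9, 13]
Total comparisons: 5

The merged array is [2, 4, 6, 7, 9, 13], requiring 5 comparisons. The merge step runs in O(n) time where n is the total number of elements.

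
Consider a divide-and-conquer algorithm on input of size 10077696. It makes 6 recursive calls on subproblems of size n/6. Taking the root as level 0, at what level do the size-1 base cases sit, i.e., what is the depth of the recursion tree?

For divide and conquer with division factor 6:

Problem sizes at each level:
Level 0: 10077696
Level 1: 1679616
Level 2: 279936
Level 3: 46656
Level 4: 7776
Level 5: 1296
Level 6: 216
Level 7: 36
Level 8: 6
Level 9: 1

The root is level 0 and the size-1 base case is level 9 (the tree spans levels 0 through 9, i.e. 10 levels counting the root), so the depth is the number of divisions: log_6(10077696) = 9

The recursion tree depth is log_6(10077696) = 9. At each level, the problem size is divided by 6, so it takes 9 divisions to reduce to a base case of size 1. The algorithm makes 6 recursive calls at each level.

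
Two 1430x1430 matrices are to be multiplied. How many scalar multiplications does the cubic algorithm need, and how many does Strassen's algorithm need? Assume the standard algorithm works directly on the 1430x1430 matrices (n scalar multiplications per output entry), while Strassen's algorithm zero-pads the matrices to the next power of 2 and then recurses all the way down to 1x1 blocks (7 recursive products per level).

Matrix multiplication for 1430x1430 matrices:

Strassen's algorithm requires power-of-2 dimensions. Pad 1430x1430 to 2048x2048 (next power of 2).

Standard algorithm: 1430^3 = 2924207000 multiplications
Strassen's algorithm: 7^(log2(2048)) = 7^11 = 1977326743 multiplications
Savings: 2924207000 - 1977326743 = 946880257 multiplications

Standard: 2924207000 multiplications (1430^3). Strassen: 1977326743 multiplications (7^11, after padding to 2048x2048). Strassen reduces 8 recursive multiplications to 7 at each level.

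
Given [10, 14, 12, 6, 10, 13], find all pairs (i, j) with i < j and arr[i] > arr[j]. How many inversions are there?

Finding inversions in [10, 14, 12, 6, 10, 13]:

(0, 3): arr[0]=10 > arr[3]=6
(1, 2): arr[1]=14 > arr[2]=12
(1, 3): arr[1]=14 > arr[3]=6
(1, 4): arr[1]=14 > arr[4]=10
(1, 5): arr[1]=14 > arr[5]=13
(2, 3): arr[2]=12 > arr[3]=6
(2, 4): arr[2]=12 > arr[4]=10

Total inversions: 7

The array has 7 inversion(s): (0,3), (1,2), (1,3), (1,4), (1,5), (2,3), (2,4). Each pair (i,j) satisfies i < j and arr[i] > arr[j].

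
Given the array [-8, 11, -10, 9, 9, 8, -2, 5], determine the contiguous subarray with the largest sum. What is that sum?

Using Kadane's algorithm on [-8, 11, -10, 9, 9, 8, -2, 5]:

Scanning through the array:
Position 1 (value 11): max_ending_here = 11, max_so_far = 11
Position 2 (value -10): max_ending_here = 1, max_so_far = 11
Position 3 (value 9): max_ending_here = 10, max_so_far = 11
Position 4 (value 9): max_ending_here = 19, max_so_far = 19
Position 5 (value 8): max_ending_here = 27, max_so_far = 27
Position 6 (value -2): max_ending_here = 25, max_so_far = 27
Position 7 (value 5): max_ending_here = 30, max_so_far = 30

Maximum subarray: [11, -10, 9, 9, 8, -2, 5]
Maximum sum: 30

The maximum subarray is [11, -10, 9, 9, 8, -2, 5] with sum 30. This subarray runs from index 1 to index 7.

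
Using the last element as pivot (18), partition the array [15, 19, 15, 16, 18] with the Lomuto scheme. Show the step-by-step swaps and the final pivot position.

Lomuto partition with pivot = 18:

Initial array: [15, 19, 15, 16, 18]

arr[0]=15 <= 18: swap with position 0, array becomes [15, 19, 15, 16, 18]
arr[1]=19 > 18: no swap
arr[2]=15 <= 18: swap with position 1, array becomes [15, 15, 19, 16, 18]
arr[3]=16 <= 18: swap with position 2, array becomes [15, 15, 16, 19, 18]

Place pivot at position 3: [15, 15, 16, 18, 19]
Pivot position: 3

After partitioning with pivot 18, the array becomes [15, 15, 16, 18, 19]. The pivot is placed at index 3. All elements to the left of the pivot are <= 18, and all elements to the right are > 18.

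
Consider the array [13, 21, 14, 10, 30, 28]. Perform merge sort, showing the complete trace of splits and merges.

Merge sort trace:

Split: [13, 21, 14, 10, 30, 28] -> [13, 21, 14] and [10, 30, 28]
  Split: [13, 21, 14] -> [13] and [21, 14]
    Split: [21, 14] -> [21] and [14]
    Merge: [21] + [14] -> [14, 21]
  Merge: [13] + [14, 21] -> [13, 14, 21]
  Split: [10, 30, 28] -> [10] and [30, 28]
    Split: [30, 28] -> [30] and [28]
    Merge: [30] + [28] -> [28, 30]
  Merge: [10] + [28, 30] -> [10, 28, 30]
Merge: [13, 14, 21] + [10, 28, 30] -> [10, 13, 14, 21, 28, 30]

Final sorted array: [10, 13, 14, 21, 28, 30]

The merge sort proceeds by recursively splitting the array and merging sorted halves.
After all merges, the sorted array is [10, 13, 14, 21, 28, 30].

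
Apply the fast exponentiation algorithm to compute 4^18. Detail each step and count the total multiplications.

Computing 4^18 by squaring (build up from 4^1; each line after the first costs one multiplication):

4^1 = 4
4^2 = (4^1)^2 = 4^2 = 16
4^4 = (4^2)^2 = 16^2 = 256
4^8 = (4^4)^2 = 256^2 = 65536
4^9 = 4 * 4^8 = 4 * 65536 = 262144
4^18 = (4^9)^2 = 262144^2 = 68719476736

Result: 68719476736
Multiplications needed: 5 (5 lines after 4^1)

4^18 = 68719476736. Using exponentiation by squaring, this requires 5 multiplications. The key idea: if the exponent is even, square the half-power; if odd, multiply by the base once.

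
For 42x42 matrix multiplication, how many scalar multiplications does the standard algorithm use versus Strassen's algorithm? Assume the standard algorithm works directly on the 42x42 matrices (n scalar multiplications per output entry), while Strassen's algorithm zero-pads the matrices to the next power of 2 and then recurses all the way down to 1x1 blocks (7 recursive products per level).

Matrix multiplication for 42x42 matrices:

Strassen's algorithm requires power-of-2 dimensions. Pad 42x42 to 64x64 (next power of 2).

Standard algorithm: 42^3 = 74088 multiplications
Strassen's algorithm: 7^(log2(64)) = 7^6 = 117649 multiplications
Difference: 74088 - 117649 = -43561 (Strassen uses MORE here due to padding overhead — for small or just-over-power-of-2 n, padding can outweigh the per-level savings)

Standard: 74088 multiplications (42^3). Strassen: 117649 multiplications (7^6, after padding to 64x64). Strassen reduces 8 recursive multiplications to 7 at each level.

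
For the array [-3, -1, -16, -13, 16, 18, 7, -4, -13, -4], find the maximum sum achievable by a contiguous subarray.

Using Kadane's algorithm on [-3, -1, -16, -13, 16, 18, 7, -4, -13, -4]:

Scanning through the array:
Position 1 (value -1): max_ending_here = -1, max_so_far = -1
Position 2 (value -16): max_ending_here = -16, max_so_far = -1
Position 3 (value -13): max_ending_here = -13, max_so_far = -1
Position 4 (value 16): max_ending_here = 16, max_so_far = 16
Position 5 (value 18): max_ending_here = 34, max_so_far = 34
Position 6 (value 7): max_ending_here = 41, max_so_far = 41
Position 7 (value -4): max_ending_here = 37, max_so_far = 41
Position 8 (value -13): max_ending_here = 24, max_so_far = 41
Position 9 (value -4): max_ending_here = 20, max_so_far = 41

Maximum subarray: [16, 18, 7]
Maximum sum: 41

The maximum subarray is [16, 18, 7] with sum 41. This subarray runs from index 4 to index 6.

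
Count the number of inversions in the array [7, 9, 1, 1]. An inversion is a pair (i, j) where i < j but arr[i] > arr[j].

Finding inversions in [7, 9, 1, 1]:

(0, 2): arr[0]=7 > arr[2]=1
(0, 3): arr[0]=7 > arr[3]=1
(1, 2): arr[1]=9 > arr[2]=1
(1, 3): arr[1]=9 > arr[3]=1

Total inversions: 4

The array has 4 inversion(s): (0,2), (0,3), (1,2), (1,3). Each pair (i,j) satisfies i < j and arr[i] > arr[j].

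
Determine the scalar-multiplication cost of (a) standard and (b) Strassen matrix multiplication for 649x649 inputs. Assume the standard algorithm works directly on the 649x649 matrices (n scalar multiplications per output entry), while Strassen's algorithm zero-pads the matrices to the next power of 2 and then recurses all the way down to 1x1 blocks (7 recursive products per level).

Matrix multiplication for 649x649 matrices:

Strassen's algorithm requires power-of-2 dimensions. Pad 649x649 to 1024x1024 (next power of 2).

Standard algorithm: 649^3 = 273359449 multiplications
Strassen's algorithm: 7^(log2(1024)) = 7^10 = 282475249 multiplications
Difference: 273359449 - 282475249 = -9115800 (Strassen uses MORE here due to padding overhead — for small or just-over-power-of-2 n, padding can outweigh the per-level savings)

Standard: 273359449 multiplications (649^3). Strassen: 282475249 multiplications (7^10, after padding to 1024x1024). Strassen reduces 8 recursive multiplications to 7 at each level.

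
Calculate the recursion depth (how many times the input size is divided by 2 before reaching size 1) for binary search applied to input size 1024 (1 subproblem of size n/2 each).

For divide and conquer with division factor 2:

Problem sizes at each level:
Level 0: 1024
Level 1: 512
Level 2: 256
Level 3: 128
Level 4: 64
Level 5: 32
Level 6: 16
Level 7: 8
Level 8: 4
Level 9: 2
Level 10: 1

The root is level 0 and the size-1 base case is level 10 (the tree spans levels 0 through 10, i.e. 11 levels counting the root), so the depth is the number of divisions: log_2(1024) = 10

The recursion tree depth is log_2(1024) = 10. At each level, the problem size is divided by 2, so it takes 10 divisions to reduce to a base case of size 1. The algorithm makes 1 recursive call at each level.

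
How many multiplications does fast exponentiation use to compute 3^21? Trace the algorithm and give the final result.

Computing 3^21 by squaring (build up from 3^1; each line after the first costs one multiplication):

3^1 = 3
3^2 = (3^1)^2 = 3^2 = 9
3^4 = (3^2)^2 = 9^2 = 81
3^5 = 3 * 3^4 = 3 * 81 = 243
3^10 = (3^5)^2 = 243^2 = 59049
3^20 = (3^10)^2 = 59049^2 = 3486784401
3^21 = 3 * 3^20 = 3 * 3486784401 = 10460353203

Result: 10460353203
Multiplications needed: 6 (6 lines after 3^1)

3^21 = 10460353203. Using exponentiation by squaring, this requires 6 multiplications. The key idea: if the exponent is even, square the half-power; if odd, multiply by the base once.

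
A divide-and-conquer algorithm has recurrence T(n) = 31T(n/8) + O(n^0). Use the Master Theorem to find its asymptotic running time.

Master Theorem for T(n) = 31T(n/8) + O(n^0):

a = 31, b = 8, c = 0
log_b(a) = log_8(31) = 1.6514

Case 1: c = 0 < log_8(31) = 1.6514
T(n) = O(n^(log_8 31))

For T(n) = 31T(n/8) + O(n^0): log_8(31) = 1.6514. This is Case 1 of the Master Theorem (c < log_b(a), work dominated by leaves), giving O(n^(log_8 31)).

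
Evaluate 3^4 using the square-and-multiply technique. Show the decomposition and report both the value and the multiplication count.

Computing 3^4 by squaring (build up from 3^1; each line after the first costs one multiplication):

3^1 = 3
3^2 = (3^1)^2 = 3^2 = 9
3^4 = (3^2)^2 = 9^2 = 81

Result: 81
Multiplications needed: 2 (2 lines after 3^1)

3^4 = 81. Using exponentiation by squaring, this requires 2 multiplications. The key idea: if the exponent is even, square the half-power; if odd, multiply by the base once.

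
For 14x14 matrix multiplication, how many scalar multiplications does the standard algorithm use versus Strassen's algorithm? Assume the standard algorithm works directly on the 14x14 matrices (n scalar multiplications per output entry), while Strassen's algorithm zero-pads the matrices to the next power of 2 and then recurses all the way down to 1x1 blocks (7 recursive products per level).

Matrix multiplication for 14x14 matrices:

Strassen's algorithm requires power-of-2 dimensions. Pad 14x14 to 16x16 (next power of 2).

Standard algorithm: 14^3 = 2744 multiplications
Strassen's algorithm: 7^(log2(16)) = 7^4 = 2401 multiplications
Savings: 2744 - 2401 = 343 multiplications

Standard: 2744 multiplications (14^3). Strassen: 2401 multiplications (7^4, after padding to 16x16). Strassen reduces 8 recursive multiplications to 7 at each level.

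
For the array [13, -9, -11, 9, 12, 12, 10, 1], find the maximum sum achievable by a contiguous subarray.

Using Kadane's algorithm on [13, -9, -11, 9, 12, 12, 10, 1]:

Scanning through the array:
Position 1 (value -9): max_ending_here = 4, max_so_far = 13
Position 2 (value -11): max_ending_here = -7, max_so_far = 13
Position 3 (value 9): max_ending_here = 9, max_so_far = 13
Position 4 (value 12): max_ending_here = 21, max_so_far = 21
Position 5 (value 12): max_ending_here = 33, max_so_far = 33
Position 6 (value 10): max_ending_here = 43, max_so_far = 43
Position 7 (value 1): max_ending_here = 44, max_so_far = 44

Maximum subarray: [9, 12, 12, 10, 1]
Maximum sum: 44

The maximum subarray is [9, 12, 12, 10, 1] with sum 44. This subarray runs from index 3 to index 7.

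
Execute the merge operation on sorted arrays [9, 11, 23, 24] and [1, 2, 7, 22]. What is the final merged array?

Merging process:

Compare 9 vs 1: take 1 from right. Merged: [1]
Compare 9 vs 2: take 2 from right. Merged: [1, 2]
Compare 9 vs 7: take 7 from right. Merged: [1, 2, 7]
Compare 9 vs 22: take 9 from left. Merged: [1, 2, 7, 9]
Compare 11 vs 22: take 11 from left. Merged: [1, 2, 7, 9, 11]
Compare 23 vs 22: take 22 from right. Merged: [1, 2, 7, 9, 11, 22]
Append remaining from left: [23, 24]. Merged: [1, 2, 7, 9, 11, 22, 23, 24]

Final merged array: [1, 2, 7, 9, 11, 22, 23, 24]
Total comparisons: 6

The merged array is [1, 2, 7, 9, 11, 22, 23, 24], requiring 6 comparisons. The merge step runs in O(n) time where n is the total number of elements.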